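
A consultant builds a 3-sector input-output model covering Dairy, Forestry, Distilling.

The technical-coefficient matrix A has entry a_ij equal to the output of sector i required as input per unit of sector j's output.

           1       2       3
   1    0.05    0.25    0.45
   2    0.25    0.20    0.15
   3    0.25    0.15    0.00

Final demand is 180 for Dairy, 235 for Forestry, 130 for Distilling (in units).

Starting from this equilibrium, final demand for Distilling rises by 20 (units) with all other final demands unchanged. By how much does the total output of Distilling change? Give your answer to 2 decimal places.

Δx_3 = 24.92

I − A =
  [   0.95    -0.25    -0.45]
  [  -0.25     0.80    -0.15]
  [  -0.25    -0.15     1.00]
Cofactors of I−A, C_ij = (−1)^(i+j)·(minor ij) (rows/columns in the sector order above):
  C_11 = (0.80)(1.00) − (-0.15)(-0.15) = 0.7775
  C_12 = −[(-0.25)(1.00) − (-0.15)(-0.25)] = 0.2875
  C_13 = (-0.25)(-0.15) − (0.80)(-0.25) = 0.2375
  C_21 = −[(-0.25)(1.00) − (-0.45)(-0.15)] = 0.3175
  C_22 = (0.95)(1.00) − (-0.45)(-0.25) = 0.8375
  C_23 = −[(0.95)(-0.15) − (-0.25)(-0.25)] = 0.2050
  C_31 = (-0.25)(-0.15) − (-0.45)(0.80) = 0.3975
  C_32 = −[(0.95)(-0.15) − (-0.45)(-0.25)] = 0.2550
  C_33 = (0.95)(0.80) − (-0.25)(-0.25) = 0.6975
det(I−A) = Σ_j (I−A)_1j·C_1j = (0.95)(0.7775) + (-0.25)(0.2875) + (-0.45)(0.2375) = 0.559875
adj(I−A) = Cᵀ =
  [ 0.7775   0.3175   0.3975]
  [ 0.2875   0.8375   0.2550]
  [ 0.2375   0.2050   0.6975]
(I − A)⁻¹ = adj(I−A) / det(I−A) ≈
  [   1.3887     0.5671     0.7100]
  [   0.5135     1.4959     0.4555]
  [   0.4242     0.3662     1.2458]
Δx = (I − A)⁻¹ Δd with Δd having +20 in the Distilling component and 0 elsewhere.
So Δx_3 = L_33 · (+20), where L_33 = adj(I−A)_33 / det(I−A) = 0.6975 / 0.559875.
Δx_3 = 0.6975 × (+20) / 0.559875 = 13.95 / 0.559875 ≈ 24.92.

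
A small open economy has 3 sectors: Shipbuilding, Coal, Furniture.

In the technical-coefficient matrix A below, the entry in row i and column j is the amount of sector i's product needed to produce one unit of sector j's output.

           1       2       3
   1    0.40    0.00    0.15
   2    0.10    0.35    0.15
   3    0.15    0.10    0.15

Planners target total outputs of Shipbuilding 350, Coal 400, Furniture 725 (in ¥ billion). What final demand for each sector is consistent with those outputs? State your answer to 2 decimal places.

d_1 = 101.25, d_2 = 116.25, d_3 = 523.75

I − A =
  [   0.60     0.00    -0.15]
  [  -0.10     0.65    -0.15]
  [  -0.15    -0.10     0.85]
d = (I − A) x:
  d_1 = (+0.60)·350 + (+0.00)·400 + (-0.15)·725 = 101.25
  d_2 = (-0.10)·350 + (+0.65)·400 + (-0.15)·725 = 116.25
  d_3 = (-0.15)·350 + (-0.10)·400 + (+0.85)·725 = 523.75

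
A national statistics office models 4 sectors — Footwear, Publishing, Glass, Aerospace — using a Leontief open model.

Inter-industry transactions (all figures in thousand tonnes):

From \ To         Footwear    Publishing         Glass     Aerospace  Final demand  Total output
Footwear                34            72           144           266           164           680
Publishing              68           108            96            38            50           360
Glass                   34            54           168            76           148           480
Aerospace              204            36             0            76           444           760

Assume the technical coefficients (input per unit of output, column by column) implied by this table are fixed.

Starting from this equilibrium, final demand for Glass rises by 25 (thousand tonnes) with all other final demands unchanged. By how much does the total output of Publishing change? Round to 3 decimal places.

Technical coefficients a_ij = z_ij / X_j:
  a_FF = 34/680 = 0.05, a_PF = 68/680 = 0.10, a_GF = 34/680 = 0.05, a_AF = 204/680 = 0.30
  a_FP = 72/360 = 0.20, a_PP = 108/360 = 0.30, a_GP = 54/360 = 0.15, a_AP = 36/360 = 0.10
  a_FG = 144/480 = 0.30, a_PG = 96/480 = 0.20, a_GG = 168/480 = 0.35, a_AG = 0/480 = 0.00
  a_FA = 266/760 = 0.35, a_PA = 38/760 = 0.05, a_GA = 76/760 = 0.10, a_AA = 76/760 = 0.10
I − A =
  [   0.95    -0.20    -0.30    -0.35]
  [  -0.10     0.70    -0.20    -0.05]
  [  -0.05    -0.15     0.65    -0.10]
  [  -0.30    -0.10     0.00     0.90]
Compute the cofactors C_ij = (−1)^(i+j)·(3×3 minor ij) of I−A; the adjugate is their transpose:
adj(I−A) = Cᵀ =
  [ 0.377250   0.183250   0.230500   0.182500]
  [ 0.083250   0.465000   0.181500   0.078375]
  [ 0.069000   0.138750   0.495750   0.089625]
  [ 0.135000   0.112750   0.097000   0.373750]
det(I−A) = Σ_j (I−A)_1j·C_1j = (0.95)(0.377250) + (-0.20)(0.083250) + (-0.30)(0.069000) + (-0.35)(0.135000) = 0.2737875
(I − A)⁻¹ = adj(I−A) / det(I−A) ≈
  [   1.3779     0.6693     0.8419     0.6666]
  [   0.3041     1.6984     0.6629     0.2863]
  [   0.2520     0.5068     1.8107     0.3274]
  [   0.4931     0.4118     0.3543     1.3651]
Δx = (I − A)⁻¹ Δd with Δd having +25 in the Glass component and 0 elsewhere.
So Δx_P = L_PG · (+25), where L_PG = adj(I−A)_PG / det(I−A) = 0.181500 / 0.2737875.
Δx_P = 0.181500 × (+25) / 0.2737875 = 4.5375 / 0.2737875 ≈ 16.573.

Δx_P = 16.573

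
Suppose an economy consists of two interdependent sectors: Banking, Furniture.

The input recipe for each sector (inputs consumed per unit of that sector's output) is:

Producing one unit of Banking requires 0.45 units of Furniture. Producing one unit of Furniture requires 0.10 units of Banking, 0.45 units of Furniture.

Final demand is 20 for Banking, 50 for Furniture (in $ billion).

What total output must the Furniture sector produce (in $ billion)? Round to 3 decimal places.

I − A =
  [   1.00    -0.10]
  [  -0.45     0.55]
det(I−A) = (1.00)(0.55) − (-0.10)(-0.45) = 0.5050
adj(I−A) = [[0.55, 0.10], [0.45, 1.00]]
(I − A)⁻¹ = adj(I−A) / det(I−A) ≈
  [   1.0891     0.1980]
  [   0.8911     1.9802]
x = (I − A)⁻¹ d = adj(I−A)·d / det(I−A), with det(I−A) = 0.5050:
  x_1 = (0.55·20 + 0.10·50) / 0.5050 = 16.00 / 0.5050 ≈ 31.683
  x_2 = (0.45·20 + 1.00·50) / 0.5050 = 59.00 / 0.5050 ≈ 116.832

x_2 = 116.832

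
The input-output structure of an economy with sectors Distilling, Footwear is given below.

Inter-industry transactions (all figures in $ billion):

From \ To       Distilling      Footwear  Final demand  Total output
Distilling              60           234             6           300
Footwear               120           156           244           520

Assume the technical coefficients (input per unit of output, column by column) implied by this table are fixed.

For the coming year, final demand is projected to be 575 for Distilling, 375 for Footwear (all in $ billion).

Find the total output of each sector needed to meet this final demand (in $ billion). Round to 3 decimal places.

x_1 = 1503.289, x_2 = 1394.737

Technical coefficients a_ij = z_ij / X_j:
  a_11 = 60/300 = 0.20, a_21 = 120/300 = 0.40
  a_12 = 234/520 = 0.45, a_22 = 156/520 = 0.30
I − A =
  [   0.80    -0.45]
  [  -0.40     0.70]
det(I−A) = (0.80)(0.70) − (-0.45)(-0.40) = 0.3800
adj(I−A) = [[0.70, 0.45], [0.40, 0.80]]
(I − A)⁻¹ = adj(I−A) / det(I−A) ≈
  [   1.8421     1.1842]
  [   1.0526     2.1053]
x = (I − A)⁻¹ d = adj(I−A)·d / det(I−A), with det(I−A) = 0.3800:
  x_1 = (0.70·575 + 0.45·375) / 0.3800 = 571.25 / 0.3800 ≈ 1503.289
  x_2 = (0.40·575 + 0.80·375) / 0.3800 = 530.00 / 0.3800 ≈ 1394.737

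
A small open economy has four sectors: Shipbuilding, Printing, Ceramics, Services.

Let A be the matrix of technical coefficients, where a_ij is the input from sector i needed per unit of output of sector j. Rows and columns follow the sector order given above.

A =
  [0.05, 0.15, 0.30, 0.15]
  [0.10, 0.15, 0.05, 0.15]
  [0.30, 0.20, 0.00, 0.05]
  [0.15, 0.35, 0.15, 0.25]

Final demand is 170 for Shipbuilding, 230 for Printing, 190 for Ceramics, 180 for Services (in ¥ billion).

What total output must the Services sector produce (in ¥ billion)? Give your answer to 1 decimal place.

x_4 = 655.8

I − A =
  [   0.95    -0.15    -0.30    -0.15]
  [  -0.10     0.85    -0.05    -0.15]
  [  -0.30    -0.20     1.00    -0.05]
  [  -0.15    -0.35    -0.15     0.75]
Compute the cofactors C_ij = (−1)^(i+j)·(3×3 minor ij) of I−A; the adjugate is their transpose:
adj(I−A) = Cᵀ =
  [ 0.565750   0.218625   0.206250   0.170625]
  [ 0.115125   0.606375   0.087375   0.150125]
  [ 0.203125   0.205250   0.516750   0.116125]
  [ 0.207500   0.367750   0.185375   0.698250]
det(I−A) = Σ_j (I−A)_1j·C_1j = (0.95)(0.565750) + (-0.15)(0.115125) + (-0.30)(0.203125) + (-0.15)(0.207500) = 0.42813125
(I − A)⁻¹ = adj(I−A) / det(I−A) ≈
  [   1.3214     0.5106     0.4817     0.3985]
  [   0.2689     1.4163     0.2041     0.3507]
  [   0.4744     0.4794     1.2070     0.2712]
  [   0.4847     0.8590     0.4330     1.6309]
x = (I − A)⁻¹ d = adj(I−A)·d / det(I−A), with det(I−A) = 0.42813125:
  x_1 = (0.565750·170 + 0.218625·230 + 0.206250·190 + 0.170625·180) / 0.42813125 = 216.36125 / 0.42813125 ≈ 505.4
  x_2 = (0.115125·170 + 0.606375·230 + 0.087375·190 + 0.150125·180) / 0.42813125 = 202.66125 / 0.42813125 ≈ 473.4
  x_3 = (0.203125·170 + 0.205250·230 + 0.516750·190 + 0.116125·180) / 0.42813125 = 200.82375 / 0.42813125 ≈ 469.1
  x_4 = (0.207500·170 + 0.367750·230 + 0.185375·190 + 0.698250·180) / 0.42813125 = 280.76375 / 0.42813125 ≈ 655.8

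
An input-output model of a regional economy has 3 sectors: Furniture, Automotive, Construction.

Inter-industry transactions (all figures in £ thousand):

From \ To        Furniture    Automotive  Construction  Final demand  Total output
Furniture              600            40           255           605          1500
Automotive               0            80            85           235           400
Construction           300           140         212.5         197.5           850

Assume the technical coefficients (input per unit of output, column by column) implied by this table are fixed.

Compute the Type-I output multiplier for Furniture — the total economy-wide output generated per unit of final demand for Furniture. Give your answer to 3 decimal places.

Technical coefficients a_ij = z_ij / X_j:
  a_11 = 600/1500 = 0.40, a_21 = 0/1500 = 0.00, a_31 = 300/1500 = 0.20
  a_12 = 40/400 = 0.10, a_22 = 80/400 = 0.20, a_32 = 140/400 = 0.35
  a_13 = 255/850 = 0.30, a_23 = 85/850 = 0.10, a_33 = 212.5/850 = 0.25
I − A =
  [   0.60    -0.10    -0.30]
  [   0.00     0.80    -0.10]
  [  -0.20    -0.35     0.75]
Cofactors of I−A, C_ij = (−1)^(i+j)·(minor ij) (rows/columns in the sector order above):
  C_11 = (0.80)(0.75) − (-0.10)(-0.35) = 0.5650
  C_12 = −[(0.00)(0.75) − (-0.10)(-0.20)] = 0.0200
  C_13 = (0.00)(-0.35) − (0.80)(-0.20) = 0.1600
  C_21 = −[(-0.10)(0.75) − (-0.30)(-0.35)] = 0.1800
  C_22 = (0.60)(0.75) − (-0.30)(-0.20) = 0.3900
  C_23 = −[(0.60)(-0.35) − (-0.10)(-0.20)] = 0.2300
  C_31 = (-0.10)(-0.10) − (-0.30)(0.80) = 0.2500
  C_32 = −[(0.60)(-0.10) − (-0.30)(0.00)] = 0.0600
  C_33 = (0.60)(0.80) − (-0.10)(0.00) = 0.4800
det(I−A) = Σ_j (I−A)_1j·C_1j = (0.60)(0.5650) + (-0.10)(0.0200) + (-0.30)(0.1600) = 0.2890
adj(I−A) = Cᵀ =
  [ 0.5650   0.1800   0.2500]
  [ 0.0200   0.3900   0.0600]
  [ 0.1600   0.2300   0.4800]
(I − A)⁻¹ = adj(I−A) / det(I−A) ≈
  [   1.9550     0.6228     0.8651]
  [   0.0692     1.3495     0.2076]
  [   0.5536     0.7958     1.6609]
The output multiplier for sector j is the column-j sum of the Leontief inverse (I − A)⁻¹ = adj(I−A) / det(I−A).
Column 1 of adj(I−A): (0.5650, 0.0200, 0.1600); det(I−A) = 0.2890.
m_1 = (0.5650 + 0.0200 + 0.1600) / 0.2890 = 0.745 / 0.2890 ≈ 2.578.

m_1 = 2.578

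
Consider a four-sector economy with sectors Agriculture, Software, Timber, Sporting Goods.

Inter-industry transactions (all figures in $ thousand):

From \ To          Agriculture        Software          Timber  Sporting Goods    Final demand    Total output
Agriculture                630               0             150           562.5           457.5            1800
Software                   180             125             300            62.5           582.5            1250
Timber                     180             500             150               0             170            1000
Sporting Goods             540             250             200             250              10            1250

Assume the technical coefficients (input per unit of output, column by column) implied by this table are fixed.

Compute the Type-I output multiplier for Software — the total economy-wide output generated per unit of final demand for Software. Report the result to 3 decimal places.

m_2 = 4.000

Technical coefficients a_ij = z_ij / X_j:
  a_11 = 630/1800 = 0.35, a_21 = 180/1800 = 0.10, a_31 = 180/1800 = 0.10, a_41 = 540/1800 = 0.30
  a_12 = 0/1250 = 0.00, a_22 = 125/1250 = 0.10, a_32 = 500/1250 = 0.40, a_42 = 250/1250 = 0.20
  a_13 = 150/1000 = 0.15, a_23 = 300/1000 = 0.30, a_33 = 150/1000 = 0.15, a_43 = 200/1000 = 0.20
  a_14 = 562.5/1250 = 0.45, a_24 = 62.5/1250 = 0.05, a_34 = 0/1250 = 0.00, a_44 = 250/1250 = 0.20
I − A =
  [   0.65     0.00    -0.15    -0.45]
  [  -0.10     0.90    -0.30    -0.05]
  [  -0.10    -0.40     0.85     0.00]
  [  -0.30    -0.20    -0.20     0.80]
Compute the cofactors C_ij = (−1)^(i+j)·(3×3 minor ij) of I−A; the adjugate is their transpose:
adj(I−A) = Cᵀ =
  [ 0.503500   0.160500   0.214500   0.293250]
  [ 0.105750   0.306250   0.145250   0.078625]
  [ 0.109000   0.163000   0.331000   0.071500]
  [ 0.242500   0.177500   0.199500   0.399750]
det(I−A) = Σ_j (I−A)_1j·C_1j = (0.65)(0.503500) + (0.00)(0.105750) + (-0.15)(0.109000) + (-0.45)(0.242500) = 0.2018
(I − A)⁻¹ = adj(I−A) / det(I−A) ≈
  [   2.4950     0.7953     1.0629     1.4532]
  [   0.5240     1.5176     0.7198     0.3896]
  [   0.5401     0.8077     1.6402     0.3543]
  [   1.2017     0.8796     0.9886     1.9809]
The output multiplier for sector j is the column-j sum of the Leontief inverse (I − A)⁻¹ = adj(I−A) / det(I−A).
Column 2 of adj(I−A): (0.160500, 0.306250, 0.163000, 0.177500); det(I−A) = 0.2018.
m_2 = (0.160500 + 0.306250 + 0.163000 + 0.177500) / 0.2018 = 0.80725 / 0.2018 ≈ 4.000.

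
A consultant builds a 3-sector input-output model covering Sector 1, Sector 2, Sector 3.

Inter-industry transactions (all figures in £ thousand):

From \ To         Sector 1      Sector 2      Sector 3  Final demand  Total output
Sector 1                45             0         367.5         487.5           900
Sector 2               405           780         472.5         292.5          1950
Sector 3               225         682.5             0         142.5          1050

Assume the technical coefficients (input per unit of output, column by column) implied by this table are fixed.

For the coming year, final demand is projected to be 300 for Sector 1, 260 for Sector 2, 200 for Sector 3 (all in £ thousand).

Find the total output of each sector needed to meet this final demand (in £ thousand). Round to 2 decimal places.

x_1 = 660.59, x_2 = 1630.70, x_3 = 935.89

Technical coefficients a_ij = z_ij / X_j:
  a_11 = 45/900 = 0.05, a_21 = 405/900 = 0.45, a_31 = 225/900 = 0.25
  a_12 = 0/1950 = 0.00, a_22 = 780/1950 = 0.40, a_32 = 682.5/1950 = 0.35
  a_13 = 367.5/1050 = 0.35, a_23 = 472.5/1050 = 0.45, a_33 = 0/1050 = 0.00
I − A =
  [   0.95     0.00    -0.35]
  [  -0.45     0.60    -0.45]
  [  -0.25    -0.35     1.00]
Cofactors of I−A, C_ij = (−1)^(i+j)·(minor ij) (rows/columns in the sector order above):
  C_11 = (0.60)(1.00) − (-0.45)(-0.35) = 0.4425
  C_12 = −[(-0.45)(1.00) − (-0.45)(-0.25)] = 0.5625
  C_13 = (-0.45)(-0.35) − (0.60)(-0.25) = 0.3075
  C_21 = −[(0.00)(1.00) − (-0.35)(-0.35)] = 0.1225
  C_22 = (0.95)(1.00) − (-0.35)(-0.25) = 0.8625
  C_23 = −[(0.95)(-0.35) − (0.00)(-0.25)] = 0.3325
  C_31 = (0.00)(-0.45) − (-0.35)(0.60) = 0.2100
  C_32 = −[(0.95)(-0.45) − (-0.35)(-0.45)] = 0.5850
  C_33 = (0.95)(0.60) − (0.00)(-0.45) = 0.5700
det(I−A) = Σ_j (I−A)_1j·C_1j = (0.95)(0.4425) + (0.00)(0.5625) + (-0.35)(0.3075) = 0.31275
adj(I−A) = Cᵀ =
  [ 0.4425   0.1225   0.2100]
  [ 0.5625   0.8625   0.5850]
  [ 0.3075   0.3325   0.5700]
(I − A)⁻¹ = adj(I−A) / det(I−A) ≈
  [   1.4149     0.3917     0.6715]
  [   1.7986     2.7578     1.8705]
  [   0.9832     1.0631     1.8225]
x = (I − A)⁻¹ d = adj(I−A)·d / det(I−A), with det(I−A) = 0.31275:
  x_1 = (0.4425·300 + 0.1225·260 + 0.2100·200) / 0.31275 = 206.60 / 0.31275 ≈ 660.59
  x_2 = (0.5625·300 + 0.8625·260 + 0.5850·200) / 0.31275 = 510.00 / 0.31275 ≈ 1630.70
  x_3 = (0.3075·300 + 0.3325·260 + 0.5700·200) / 0.31275 = 292.70 / 0.31275 ≈ 935.89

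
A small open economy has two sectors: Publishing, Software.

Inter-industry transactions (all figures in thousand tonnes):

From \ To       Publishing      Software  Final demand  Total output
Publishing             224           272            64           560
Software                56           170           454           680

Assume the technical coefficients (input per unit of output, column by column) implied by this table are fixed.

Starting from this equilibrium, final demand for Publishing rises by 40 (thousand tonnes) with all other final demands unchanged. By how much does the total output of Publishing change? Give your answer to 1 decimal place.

Δx_1 = 73.2

Technical coefficients a_ij = z_ij / X_j:
  a_11 = 224/560 = 0.40, a_21 = 56/560 = 0.10
  a_12 = 272/680 = 0.40, a_22 = 170/680 = 0.25
I − A =
  [   0.60    -0.40]
  [  -0.10     0.75]
det(I−A) = (0.60)(0.75) − (-0.40)(-0.10) = 0.4100
adj(I−A) = [[0.75, 0.40], [0.10, 0.60]]
(I − A)⁻¹ = adj(I−A) / det(I−A) ≈
  [   1.8293     0.9756]
  [   0.2439     1.4634]
Δx = (I − A)⁻¹ Δd with Δd having +40 in the Publishing component and 0 elsewhere.
So Δx_1 = L_11 · (+40), where L_11 = adj(I−A)_11 / det(I−A) = 0.75 / 0.4100.
Δx_1 = 0.75 × (+40) / 0.4100 = 30.00 / 0.4100 ≈ 73.2.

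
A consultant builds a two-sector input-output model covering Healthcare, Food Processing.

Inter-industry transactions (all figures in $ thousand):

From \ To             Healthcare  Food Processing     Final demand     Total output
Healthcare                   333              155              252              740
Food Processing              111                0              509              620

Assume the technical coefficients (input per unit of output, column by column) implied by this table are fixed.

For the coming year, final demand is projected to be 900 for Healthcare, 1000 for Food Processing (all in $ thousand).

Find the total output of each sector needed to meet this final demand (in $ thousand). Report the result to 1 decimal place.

Technical coefficients a_ij = z_ij / X_j:
  a_11 = 333/740 = 0.45, a_21 = 111/740 = 0.15
  a_12 = 155/620 = 0.25, a_22 = 0/620 = 0.00
I − A =
  [   0.55    -0.25]
  [  -0.15     1.00]
det(I−A) = (0.55)(1.00) − (-0.25)(-0.15) = 0.5125
adj(I−A) = [[1.00, 0.25], [0.15, 0.55]]
(I − A)⁻¹ = adj(I−A) / det(I−A) ≈
  [   1.9512     0.4878]
  [   0.2927     1.0732]
x = (I − A)⁻¹ d = adj(I−A)·d / det(I−A), with det(I−A) = 0.5125:
  x_1 = (1.00·900 + 0.25·1000) / 0.5125 = 1150.00 / 0.5125 ≈ 2243.9
  x_2 = (0.15·900 + 0.55·1000) / 0.5125 = 685.00 / 0.5125 ≈ 1336.6

x_1 = 2243.9, x_2 = 1336.6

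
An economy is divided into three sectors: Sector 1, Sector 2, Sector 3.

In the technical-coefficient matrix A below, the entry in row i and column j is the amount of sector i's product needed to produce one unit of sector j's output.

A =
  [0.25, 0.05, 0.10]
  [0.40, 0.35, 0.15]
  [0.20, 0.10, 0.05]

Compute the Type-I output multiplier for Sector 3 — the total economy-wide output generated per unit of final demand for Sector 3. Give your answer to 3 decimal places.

m_3 = 1.671

I − A =
  [   0.75    -0.05    -0.10]
  [  -0.40     0.65    -0.15]
  [  -0.20    -0.10     0.95]
Cofactors of I−A, C_ij = (−1)^(i+j)·(minor ij) (rows/columns in the sector order above):
  C_11 = (0.65)(0.95) − (-0.15)(-0.10) = 0.6025
  C_12 = −[(-0.40)(0.95) − (-0.15)(-0.20)] = 0.4100
  C_13 = (-0.40)(-0.10) − (0.65)(-0.20) = 0.1700
  C_21 = −[(-0.05)(0.95) − (-0.10)(-0.10)] = 0.0575
  C_22 = (0.75)(0.95) − (-0.10)(-0.20) = 0.6925
  C_23 = −[(0.75)(-0.10) − (-0.05)(-0.20)] = 0.0850
  C_31 = (-0.05)(-0.15) − (-0.10)(0.65) = 0.0725
  C_32 = −[(0.75)(-0.15) − (-0.10)(-0.40)] = 0.1525
  C_33 = (0.75)(0.65) − (-0.05)(-0.40) = 0.4675
det(I−A) = Σ_j (I−A)_1j·C_1j = (0.75)(0.6025) + (-0.05)(0.4100) + (-0.10)(0.1700) = 0.414375
adj(I−A) = Cᵀ =
  [ 0.6025   0.0575   0.0725]
  [ 0.4100   0.6925   0.1525]
  [ 0.1700   0.0850   0.4675]
(I − A)⁻¹ = adj(I−A) / det(I−A) ≈
  [   1.4540     0.1388     0.1750]
  [   0.9894     1.6712     0.3680]
  [   0.4103     0.2051     1.1282]
The output multiplier for sector j is the column-j sum of the Leontief inverse (I − A)⁻¹ = adj(I−A) / det(I−A).
Column 3 of adj(I−A): (0.0725, 0.1525, 0.4675); det(I−A) = 0.414375.
m_3 = (0.0725 + 0.1525 + 0.4675) / 0.414375 = 0.6925 / 0.414375 ≈ 1.671.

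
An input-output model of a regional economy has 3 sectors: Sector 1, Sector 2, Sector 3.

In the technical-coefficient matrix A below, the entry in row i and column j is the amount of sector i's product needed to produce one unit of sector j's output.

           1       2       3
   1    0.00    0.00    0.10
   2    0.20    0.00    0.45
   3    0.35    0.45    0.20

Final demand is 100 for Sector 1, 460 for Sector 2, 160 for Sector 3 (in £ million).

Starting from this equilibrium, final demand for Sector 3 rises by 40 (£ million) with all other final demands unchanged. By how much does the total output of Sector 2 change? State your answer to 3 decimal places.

I − A =
  [   1.00     0.00    -0.10]
  [  -0.20     1.00    -0.45]
  [  -0.35    -0.45     0.80]
Cofactors of I−A, C_ij = (−1)^(i+j)·(minor ij) (rows/columns in the sector order above):
  C_11 = (1.00)(0.80) − (-0.45)(-0.45) = 0.5975
  C_12 = −[(-0.20)(0.80) − (-0.45)(-0.35)] = 0.3175
  C_13 = (-0.20)(-0.45) − (1.00)(-0.35) = 0.4400
  C_21 = −[(0.00)(0.80) − (-0.10)(-0.45)] = 0.0450
  C_22 = (1.00)(0.80) − (-0.10)(-0.35) = 0.7650
  C_23 = −[(1.00)(-0.45) − (0.00)(-0.35)] = 0.4500
  C_31 = (0.00)(-0.45) − (-0.10)(1.00) = 0.1000
  C_32 = −[(1.00)(-0.45) − (-0.10)(-0.20)] = 0.4700
  C_33 = (1.00)(1.00) − (0.00)(-0.20) = 1.0000
det(I−A) = Σ_j (I−A)_1j·C_1j = (1.00)(0.5975) + (0.00)(0.3175) + (-0.10)(0.4400) = 0.5535
adj(I−A) = Cᵀ =
  [ 0.5975   0.0450   0.1000]
  [ 0.3175   0.7650   0.4700]
  [ 0.4400   0.4500   1.0000]
(I − A)⁻¹ = adj(I−A) / det(I−A) ≈
  [   1.0795     0.0813     0.1807]
  [   0.5736     1.3821     0.8491]
  [   0.7949     0.8130     1.8067]
Δx = (I − A)⁻¹ Δd with Δd having +40 in the Sector 3 component and 0 elsewhere.
So Δx_2 = L_23 · (+40), where L_23 = adj(I−A)_23 / det(I−A) = 0.4700 / 0.5535.
Δx_2 = 0.4700 × (+40) / 0.5535 = 18.80 / 0.5535 ≈ 33.966.

Δx_2 = 33.966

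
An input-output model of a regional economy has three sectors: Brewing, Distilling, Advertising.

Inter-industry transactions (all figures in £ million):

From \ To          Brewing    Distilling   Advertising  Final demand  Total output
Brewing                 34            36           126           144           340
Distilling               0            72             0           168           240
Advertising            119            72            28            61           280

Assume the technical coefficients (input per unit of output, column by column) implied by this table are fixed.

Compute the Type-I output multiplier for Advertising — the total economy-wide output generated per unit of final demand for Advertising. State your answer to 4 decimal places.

m_A = 2.0690

Technical coefficients a_ij = z_ij / X_j:
  a_BB = 34/340 = 0.10, a_DB = 0/340 = 0.00, a_AB = 119/340 = 0.35
  a_BD = 36/240 = 0.15, a_DD = 72/240 = 0.30, a_AD = 72/240 = 0.30
  a_BA = 126/280 = 0.45, a_DA = 0/280 = 0.00, a_AA = 28/280 = 0.10
I − A =
  [   0.90    -0.15    -0.45]
  [   0.00     0.70     0.00]
  [  -0.35    -0.30     0.90]
Cofactors of I−A, C_ij = (−1)^(i+j)·(minor ij) (rows/columns in the sector order above):
  C_11 = (0.70)(0.90) − (0.00)(-0.30) = 0.6300
  C_12 = −[(0.00)(0.90) − (0.00)(-0.35)] = 0.0000
  C_13 = (0.00)(-0.30) − (0.70)(-0.35) = 0.2450
  C_21 = −[(-0.15)(0.90) − (-0.45)(-0.30)] = 0.2700
  C_22 = (0.90)(0.90) − (-0.45)(-0.35) = 0.6525
  C_23 = −[(0.90)(-0.30) − (-0.15)(-0.35)] = 0.3225
  C_31 = (-0.15)(0.00) − (-0.45)(0.70) = 0.3150
  C_32 = −[(0.90)(0.00) − (-0.45)(0.00)] = 0.0000
  C_33 = (0.90)(0.70) − (-0.15)(0.00) = 0.6300
det(I−A) = Σ_j (I−A)_1j·C_1j = (0.90)(0.6300) + (-0.15)(0.0000) + (-0.45)(0.2450) = 0.45675
adj(I−A) = Cᵀ =
  [ 0.6300   0.2700   0.3150]
  [ 0.0000   0.6525   0.0000]
  [ 0.2450   0.3225   0.6300]
(I − A)⁻¹ = adj(I−A) / det(I−A) ≈
  [   1.37931     0.59113     0.68966]
  [   0.00000     1.42857     0.00000]
  [   0.53640     0.70608     1.37931]
The output multiplier for sector j is the column-j sum of the Leontief inverse (I − A)⁻¹ = adj(I−A) / det(I−A).
Column A of adj(I−A): (0.3150, 0.0000, 0.6300); det(I−A) = 0.45675.
m_A = (0.3150 + 0.0000 + 0.6300) / 0.45675 = 0.945 / 0.45675 ≈ 2.0690.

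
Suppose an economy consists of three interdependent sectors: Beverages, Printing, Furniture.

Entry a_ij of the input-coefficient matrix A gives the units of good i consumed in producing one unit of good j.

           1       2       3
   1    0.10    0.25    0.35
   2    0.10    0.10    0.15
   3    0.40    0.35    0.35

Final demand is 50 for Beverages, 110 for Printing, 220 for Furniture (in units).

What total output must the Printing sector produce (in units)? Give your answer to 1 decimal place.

I − A =
  [   0.90    -0.25    -0.35]
  [  -0.10     0.90    -0.15]
  [  -0.40    -0.35     0.65]
Cofactors of I−A, C_ij = (−1)^(i+j)·(minor ij) (rows/columns in the sector order above):
  C_11 = (0.90)(0.65) − (-0.15)(-0.35) = 0.5325
  C_12 = −[(-0.10)(0.65) − (-0.15)(-0.40)] = 0.1250
  C_13 = (-0.10)(-0.35) − (0.90)(-0.40) = 0.3950
  C_21 = −[(-0.25)(0.65) − (-0.35)(-0.35)] = 0.2850
  C_22 = (0.90)(0.65) − (-0.35)(-0.40) = 0.4450
  C_23 = −[(0.90)(-0.35) − (-0.25)(-0.40)] = 0.4150
  C_31 = (-0.25)(-0.15) − (-0.35)(0.90) = 0.3525
  C_32 = −[(0.90)(-0.15) − (-0.35)(-0.10)] = 0.1700
  C_33 = (0.90)(0.90) − (-0.25)(-0.10) = 0.7850
det(I−A) = Σ_j (I−A)_1j·C_1j = (0.90)(0.5325) + (-0.25)(0.1250) + (-0.35)(0.3950) = 0.30975
adj(I−A) = Cᵀ =
  [ 0.5325   0.2850   0.3525]
  [ 0.1250   0.4450   0.1700]
  [ 0.3950   0.4150   0.7850]
(I − A)⁻¹ = adj(I−A) / det(I−A) ≈
  [   1.7191     0.9201     1.1380]
  [   0.4036     1.4366     0.5488]
  [   1.2752     1.3398     2.5343]
x = (I − A)⁻¹ d = adj(I−A)·d / det(I−A), with det(I−A) = 0.30975:
  x_1 = (0.5325·50 + 0.2850·110 + 0.3525·220) / 0.30975 = 135.525 / 0.30975 ≈ 437.5
  x_2 = (0.1250·50 + 0.4450·110 + 0.1700·220) / 0.30975 = 92.60 / 0.30975 ≈ 299.0
  x_3 = (0.3950·50 + 0.4150·110 + 0.7850·220) / 0.30975 = 238.10 / 0.30975 ≈ 768.7

x_2 = 299.0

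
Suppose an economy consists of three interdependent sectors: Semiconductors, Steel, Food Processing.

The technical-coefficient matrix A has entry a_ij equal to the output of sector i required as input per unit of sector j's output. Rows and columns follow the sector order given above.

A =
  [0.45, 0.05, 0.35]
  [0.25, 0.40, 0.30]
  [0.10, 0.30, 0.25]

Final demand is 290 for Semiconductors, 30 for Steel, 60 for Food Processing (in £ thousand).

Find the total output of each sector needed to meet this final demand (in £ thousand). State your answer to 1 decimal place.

x_1 = 873.5, x_2 = 640.2, x_3 = 452.5

I − A =
  [   0.55    -0.05    -0.35]
  [  -0.25     0.60    -0.30]
  [  -0.10    -0.30     0.75]
Cofactors of I−A, C_ij = (−1)^(i+j)·(minor ij) (rows/columns in the sector order above):
  C_11 = (0.60)(0.75) − (-0.30)(-0.30) = 0.3600
  C_12 = −[(-0.25)(0.75) − (-0.30)(-0.10)] = 0.2175
  C_13 = (-0.25)(-0.30) − (0.60)(-0.10) = 0.1350
  C_21 = −[(-0.05)(0.75) − (-0.35)(-0.30)] = 0.1425
  C_22 = (0.55)(0.75) − (-0.35)(-0.10) = 0.3775
  C_23 = −[(0.55)(-0.30) − (-0.05)(-0.10)] = 0.1700
  C_31 = (-0.05)(-0.30) − (-0.35)(0.60) = 0.2250
  C_32 = −[(0.55)(-0.30) − (-0.35)(-0.25)] = 0.2525
  C_33 = (0.55)(0.60) − (-0.05)(-0.25) = 0.3175
det(I−A) = Σ_j (I−A)_1j·C_1j = (0.55)(0.3600) + (-0.05)(0.2175) + (-0.35)(0.1350) = 0.139875
adj(I−A) = Cᵀ =
  [ 0.3600   0.1425   0.2250]
  [ 0.2175   0.3775   0.2525]
  [ 0.1350   0.1700   0.3175]
(I − A)⁻¹ = adj(I−A) / det(I−A) ≈
  [   2.5737     1.0188     1.6086]
  [   1.5550     2.6988     1.8052]
  [   0.9651     1.2154     2.2699]
x = (I − A)⁻¹ d = adj(I−A)·d / det(I−A), with det(I−A) = 0.139875:
  x_1 = (0.3600·290 + 0.1425·30 + 0.2250·60) / 0.139875 = 122.175 / 0.139875 ≈ 873.5
  x_2 = (0.2175·290 + 0.3775·30 + 0.2525·60) / 0.139875 = 89.55 / 0.139875 ≈ 640.2
  x_3 = (0.1350·290 + 0.1700·30 + 0.3175·60) / 0.139875 = 63.30 / 0.139875 ≈ 452.5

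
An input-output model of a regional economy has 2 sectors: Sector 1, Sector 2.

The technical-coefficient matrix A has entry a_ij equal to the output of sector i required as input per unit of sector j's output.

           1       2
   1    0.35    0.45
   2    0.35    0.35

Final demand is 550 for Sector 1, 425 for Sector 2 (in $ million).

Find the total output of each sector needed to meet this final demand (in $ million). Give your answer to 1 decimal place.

x_1 = 2070.8, x_2 = 1768.9

I − A =
  [   0.65    -0.45]
  [  -0.35     0.65]
det(I−A) = (0.65)(0.65) − (-0.45)(-0.35) = 0.2650
adj(I−A) = [[0.65, 0.45], [0.35, 0.65]]
(I − A)⁻¹ = adj(I−A) / det(I−A) ≈
  [   2.4528     1.6981]
  [   1.3208     2.4528]
x = (I − A)⁻¹ d = adj(I−A)·d / det(I−A), with det(I−A) = 0.2650:
  x_1 = (0.65·550 + 0.45·425) / 0.2650 = 548.75 / 0.2650 ≈ 2070.8
  x_2 = (0.35·550 + 0.65·425) / 0.2650 = 468.75 / 0.2650 ≈ 1768.9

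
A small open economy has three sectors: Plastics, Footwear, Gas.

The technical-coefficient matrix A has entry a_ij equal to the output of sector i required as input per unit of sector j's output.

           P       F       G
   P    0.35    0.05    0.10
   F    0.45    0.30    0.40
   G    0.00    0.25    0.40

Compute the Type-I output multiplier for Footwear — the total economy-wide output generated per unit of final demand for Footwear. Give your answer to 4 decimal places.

I − A =
  [   0.65    -0.05    -0.10]
  [  -0.45     0.70    -0.40]
  [   0.00    -0.25     0.60]
Cofactors of I−A, C_ij = (−1)^(i+j)·(minor ij) (rows/columns in the sector order above):
  C_11 = (0.70)(0.60) − (-0.40)(-0.25) = 0.3200
  C_12 = −[(-0.45)(0.60) − (-0.40)(0.00)] = 0.2700
  C_13 = (-0.45)(-0.25) − (0.70)(0.00) = 0.1125
  C_21 = −[(-0.05)(0.60) − (-0.10)(-0.25)] = 0.0550
  C_22 = (0.65)(0.60) − (-0.10)(0.00) = 0.3900
  C_23 = −[(0.65)(-0.25) − (-0.05)(0.00)] = 0.1625
  C_31 = (-0.05)(-0.40) − (-0.10)(0.70) = 0.0900
  C_32 = −[(0.65)(-0.40) − (-0.10)(-0.45)] = 0.3050
  C_33 = (0.65)(0.70) − (-0.05)(-0.45) = 0.4325
det(I−A) = Σ_j (I−A)_1j·C_1j = (0.65)(0.3200) + (-0.05)(0.2700) + (-0.10)(0.1125) = 0.18325
adj(I−A) = Cᵀ =
  [ 0.3200   0.0550   0.0900]
  [ 0.2700   0.3900   0.3050]
  [ 0.1125   0.1625   0.4325]
(I − A)⁻¹ = adj(I−A) / det(I−A) ≈
  [   1.74625     0.30014     0.49113]
  [   1.47340     2.12824     1.66439]
  [   0.61392     0.88677     2.36016]
The output multiplier for sector j is the column-j sum of the Leontief inverse (I − A)⁻¹ = adj(I−A) / det(I−A).
Column F of adj(I−A): (0.0550, 0.3900, 0.1625); det(I−A) = 0.18325.
m_F = (0.0550 + 0.3900 + 0.1625) / 0.18325 = 0.6075 / 0.18325 ≈ 3.3151.

m_F = 3.3151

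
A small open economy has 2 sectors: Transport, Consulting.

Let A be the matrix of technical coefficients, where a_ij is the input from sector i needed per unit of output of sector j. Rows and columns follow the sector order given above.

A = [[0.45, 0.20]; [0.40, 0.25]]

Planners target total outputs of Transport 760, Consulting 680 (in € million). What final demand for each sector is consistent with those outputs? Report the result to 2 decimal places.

d_1 = 282.00, d_2 = 206.00

I − A =
  [   0.55    -0.20]
  [  -0.40     0.75]
d = (I − A) x:
  d_1 = (+0.55)·760 + (-0.20)·680 = 282.00
  d_2 = (-0.40)·760 + (+0.75)·680 = 206.00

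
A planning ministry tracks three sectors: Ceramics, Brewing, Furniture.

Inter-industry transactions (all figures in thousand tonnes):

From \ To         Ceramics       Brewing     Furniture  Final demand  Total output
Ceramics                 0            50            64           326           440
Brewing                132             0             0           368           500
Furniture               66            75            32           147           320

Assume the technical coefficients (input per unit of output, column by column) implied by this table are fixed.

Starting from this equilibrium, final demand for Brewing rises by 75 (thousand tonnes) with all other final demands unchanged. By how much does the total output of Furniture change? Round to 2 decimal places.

Technical coefficients a_ij = z_ij / X_j:
  a_CC = 0/440 = 0.00, a_BC = 132/440 = 0.30, a_FC = 66/440 = 0.15
  a_CB = 50/500 = 0.10, a_BB = 0/500 = 0.00, a_FB = 75/500 = 0.15
  a_CF = 64/320 = 0.20, a_BF = 0/320 = 0.00, a_FF = 32/320 = 0.10
I − A =
  [   1.00    -0.10    -0.20]
  [  -0.30     1.00     0.00]
  [  -0.15    -0.15     0.90]
Cofactors of I−A, C_ij = (−1)^(i+j)·(minor ij) (rows/columns in the sector order above):
  C_11 = (1.00)(0.90) − (0.00)(-0.15) = 0.9000
  C_12 = −[(-0.30)(0.90) − (0.00)(-0.15)] = 0.2700
  C_13 = (-0.30)(-0.15) − (1.00)(-0.15) = 0.1950
  C_21 = −[(-0.10)(0.90) − (-0.20)(-0.15)] = 0.1200
  C_22 = (1.00)(0.90) − (-0.20)(-0.15) = 0.8700
  C_23 = −[(1.00)(-0.15) − (-0.10)(-0.15)] = 0.1650
  C_31 = (-0.10)(0.00) − (-0.20)(1.00) = 0.2000
  C_32 = −[(1.00)(0.00) − (-0.20)(-0.30)] = 0.0600
  C_33 = (1.00)(1.00) − (-0.10)(-0.30) = 0.9700
det(I−A) = Σ_j (I−A)_1j·C_1j = (1.00)(0.9000) + (-0.10)(0.2700) + (-0.20)(0.1950) = 0.8340
adj(I−A) = Cᵀ =
  [ 0.9000   0.1200   0.2000]
  [ 0.2700   0.8700   0.0600]
  [ 0.1950   0.1650   0.9700]
(I − A)⁻¹ = adj(I−A) / det(I−A) ≈
  [   1.0791     0.1439     0.2398]
  [   0.3237     1.0432     0.0719]
  [   0.2338     0.1978     1.1631]
Δx = (I − A)⁻¹ Δd with Δd having +75 in the Brewing component and 0 elsewhere.
So Δx_F = L_FB · (+75), where L_FB = adj(I−A)_FB / det(I−A) = 0.1650 / 0.8340.
Δx_F = 0.1650 × (+75) / 0.8340 = 12.375 / 0.8340 ≈ 14.84.

Δx_F = 14.84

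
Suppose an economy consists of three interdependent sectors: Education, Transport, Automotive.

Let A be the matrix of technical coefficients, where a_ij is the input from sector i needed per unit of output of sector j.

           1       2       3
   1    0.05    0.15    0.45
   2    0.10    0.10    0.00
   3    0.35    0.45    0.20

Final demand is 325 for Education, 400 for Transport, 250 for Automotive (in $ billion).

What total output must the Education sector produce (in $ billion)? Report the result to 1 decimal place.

x_1 = 910.3

I − A =
  [   0.95    -0.15    -0.45]
  [  -0.10     0.90     0.00]
  [  -0.35    -0.45     0.80]
Cofactors of I−A, C_ij = (−1)^(i+j)·(minor ij) (rows/columns in the sector order above):
  C_11 = (0.90)(0.80) − (0.00)(-0.45) = 0.7200
  C_12 = −[(-0.10)(0.80) − (0.00)(-0.35)] = 0.0800
  C_13 = (-0.10)(-0.45) − (0.90)(-0.35) = 0.3600
  C_21 = −[(-0.15)(0.80) − (-0.45)(-0.45)] = 0.3225
  C_22 = (0.95)(0.80) − (-0.45)(-0.35) = 0.6025
  C_23 = −[(0.95)(-0.45) − (-0.15)(-0.35)] = 0.4800
  C_31 = (-0.15)(0.00) − (-0.45)(0.90) = 0.4050
  C_32 = −[(0.95)(0.00) − (-0.45)(-0.10)] = 0.0450
  C_33 = (0.95)(0.90) − (-0.15)(-0.10) = 0.8400
det(I−A) = Σ_j (I−A)_1j·C_1j = (0.95)(0.7200) + (-0.15)(0.0800) + (-0.45)(0.3600) = 0.5100
adj(I−A) = Cᵀ =
  [ 0.7200   0.3225   0.4050]
  [ 0.0800   0.6025   0.0450]
  [ 0.3600   0.4800   0.8400]
(I − A)⁻¹ = adj(I−A) / det(I−A) ≈
  [   1.4118     0.6324     0.7941]
  [   0.1569     1.1814     0.0882]
  [   0.7059     0.9412     1.6471]
x = (I − A)⁻¹ d = adj(I−A)·d / det(I−A), with det(I−A) = 0.5100:
  x_1 = (0.7200·325 + 0.3225·400 + 0.4050·250) / 0.5100 = 464.25 / 0.5100 ≈ 910.3
  x_2 = (0.0800·325 + 0.6025·400 + 0.0450·250) / 0.5100 = 278.25 / 0.5100 ≈ 545.6
  x_3 = (0.3600·325 + 0.4800·400 + 0.8400·250) / 0.5100 = 519.00 / 0.5100 ≈ 1017.6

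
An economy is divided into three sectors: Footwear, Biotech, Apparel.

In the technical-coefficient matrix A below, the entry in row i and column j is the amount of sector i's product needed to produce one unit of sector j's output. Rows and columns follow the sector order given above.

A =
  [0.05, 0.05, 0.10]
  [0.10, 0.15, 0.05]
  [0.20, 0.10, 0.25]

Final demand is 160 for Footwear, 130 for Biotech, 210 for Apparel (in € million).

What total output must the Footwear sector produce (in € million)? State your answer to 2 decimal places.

x_1 = 217.33

I − A =
  [   0.95    -0.05    -0.10]
  [  -0.10     0.85    -0.05]
  [  -0.20    -0.10     0.75]
Cofactors of I−A, C_ij = (−1)^(i+j)·(minor ij) (rows/columns in the sector order above):
  C_11 = (0.85)(0.75) − (-0.05)(-0.10) = 0.6325
  C_12 = −[(-0.10)(0.75) − (-0.05)(-0.20)] = 0.0850
  C_13 = (-0.10)(-0.10) − (0.85)(-0.20) = 0.1800
  C_21 = −[(-0.05)(0.75) − (-0.10)(-0.10)] = 0.0475
  C_22 = (0.95)(0.75) − (-0.10)(-0.20) = 0.6925
  C_23 = −[(0.95)(-0.10) − (-0.05)(-0.20)] = 0.1050
  C_31 = (-0.05)(-0.05) − (-0.10)(0.85) = 0.0875
  C_32 = −[(0.95)(-0.05) − (-0.10)(-0.10)] = 0.0575
  C_33 = (0.95)(0.85) − (-0.05)(-0.10) = 0.8025
det(I−A) = Σ_j (I−A)_1j·C_1j = (0.95)(0.6325) + (-0.05)(0.0850) + (-0.10)(0.1800) = 0.578625
adj(I−A) = Cᵀ =
  [ 0.6325   0.0475   0.0875]
  [ 0.0850   0.6925   0.0575]
  [ 0.1800   0.1050   0.8025]
(I − A)⁻¹ = adj(I−A) / det(I−A) ≈
  [   1.0931     0.0821     0.1512]
  [   0.1469     1.1968     0.0994]
  [   0.3111     0.1815     1.3869]
x = (I − A)⁻¹ d = adj(I−A)·d / det(I−A), with det(I−A) = 0.578625:
  x_1 = (0.6325·160 + 0.0475·130 + 0.0875·210) / 0.578625 = 125.75 / 0.578625 ≈ 217.33
  x_2 = (0.0850·160 + 0.6925·130 + 0.0575·210) / 0.578625 = 115.70 / 0.578625 ≈ 199.96
  x_3 = (0.1800·160 + 0.1050·130 + 0.8025·210) / 0.578625 = 210.975 / 0.578625 ≈ 364.61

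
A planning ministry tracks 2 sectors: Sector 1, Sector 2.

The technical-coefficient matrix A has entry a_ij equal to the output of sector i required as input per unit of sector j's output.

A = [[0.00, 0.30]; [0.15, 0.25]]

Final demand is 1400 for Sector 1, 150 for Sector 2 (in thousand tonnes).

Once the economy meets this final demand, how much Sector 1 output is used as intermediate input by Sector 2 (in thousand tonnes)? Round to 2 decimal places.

z_12 = 153.19

I − A =
  [   1.00    -0.30]
  [  -0.15     0.75]
det(I−A) = (1.00)(0.75) − (-0.30)(-0.15) = 0.7050
adj(I−A) = [[0.75, 0.30], [0.15, 1.00]]
(I − A)⁻¹ = adj(I−A) / det(I−A) ≈
  [   1.0638     0.4255]
  [   0.2128     1.4184]
First solve x = (I − A)⁻¹ d = adj(I−A)·d / det(I−A); in particular x_2 = (0.15·1400 + 1.00·150) / 0.7050 = 360.00 / 0.7050 ≈ 510.6383.
Intermediate flow from 1 to 2: z_12 = a_12 · x_2 = 0.30 × 360.00 / 0.7050 = 108.00 / 0.7050 ≈ 153.19.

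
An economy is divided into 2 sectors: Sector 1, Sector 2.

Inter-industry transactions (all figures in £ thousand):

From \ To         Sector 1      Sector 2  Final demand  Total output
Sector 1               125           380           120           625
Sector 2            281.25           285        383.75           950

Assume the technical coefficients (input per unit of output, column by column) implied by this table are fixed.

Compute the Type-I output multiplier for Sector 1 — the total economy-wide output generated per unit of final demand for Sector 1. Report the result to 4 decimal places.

m_1 = 3.0263

Technical coefficients a_ij = z_ij / X_j:
  a_11 = 125/625 = 0.20, a_21 = 281.25/625 = 0.45
  a_12 = 380/950 = 0.40, a_22 = 285/950 = 0.30
I − A =
  [   0.80    -0.40]
  [  -0.45     0.70]
det(I−A) = (0.80)(0.70) − (-0.40)(-0.45) = 0.3800
adj(I−A) = [[0.70, 0.40], [0.45, 0.80]]
(I − A)⁻¹ = adj(I−A) / det(I−A) ≈
  [   1.84211     1.05263]
  [   1.18421     2.10526]
The output multiplier for sector j is the column-j sum of the Leontief inverse (I − A)⁻¹ = adj(I−A) / det(I−A).
Column 1 of adj(I−A): (0.70, 0.45); det(I−A) = 0.3800.
m_1 = (0.70 + 0.45) / 0.3800 = 1.15 / 0.3800 ≈ 3.0263.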